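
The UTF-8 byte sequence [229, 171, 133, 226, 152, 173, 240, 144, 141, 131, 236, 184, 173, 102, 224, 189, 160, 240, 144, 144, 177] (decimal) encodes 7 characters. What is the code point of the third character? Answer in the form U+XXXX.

Offset 0: leading byte 0xE5 = 11100101 → 3-byte char #1 = E5 AB 85.
Offset 3: leading byte 0xE2 = 11100010 → 3-byte char #2 = E2 98 AD.
Offset 6: leading byte 0xF0 = 11110000 → 4-byte char #3 = F0 90 8D 83.
Leading byte 0xF0 = 11110000 matches 11110xxx → 4-byte sequence.
Byte 1: 0xF0 = 11110000, payload 000 (3 bits).
Byte 2: 0x90 = 10010000 (10xxxxxx ✓), payload 010000.
Byte 3: 0x8D = 10001101 (10xxxxxx ✓), payload 001101.
Byte 4: 0x83 = 10000011 (10xxxxxx ✓), payload 000011.
Concatenate: 000010000001101000011 = 0x10343 (21 bits → U+10343).

U+10343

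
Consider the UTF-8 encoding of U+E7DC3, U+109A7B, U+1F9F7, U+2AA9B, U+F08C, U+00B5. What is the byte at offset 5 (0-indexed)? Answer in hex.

0x89

U+E7DC3 → 4-byte form F3 A7 B7 83 at offsets 0–3.
U+109A7B → 4-byte form F4 89 A9 BB at offsets 4–7.
Offset 5 falls in char 2's range; it's byte 2 of F4 89 A9 BB = 0x89.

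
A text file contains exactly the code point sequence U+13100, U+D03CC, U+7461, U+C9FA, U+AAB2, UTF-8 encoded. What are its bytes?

F0 93 84 80 F3 90 8F 8C E7 91 A1 EC A7 BA EA AA B2

U+13100: 4-byte form → F0 93 84 80.
U+D03CC: 4-byte form → F3 90 8F 8C.
U+7461: 3-byte form → E7 91 A1.
U+C9FA: 3-byte form → EC A7 BA.
U+AAB2: 3-byte form → EA AA B2.
Concatenated (17 bytes): F0 93 84 80 F3 90 8F 8C E7 91 A1 EC A7 BA EA AA B2.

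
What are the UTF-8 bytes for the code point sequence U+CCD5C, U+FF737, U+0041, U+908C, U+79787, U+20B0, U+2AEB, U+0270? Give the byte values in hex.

U+CCD5C: 4-byte form → F3 8C B5 9C.
U+FF737: 4-byte form → F3 BF 9C B7.
U+0041: 1-byte form → 41.
U+908C: 3-byte form → E9 82 8C.
U+79787: 4-byte form → F1 B9 9E 87.
U+20B0: 3-byte form → E2 82 B0.
U+2AEB: 3-byte form → E2 AB AB.
U+0270: 2-byte form → C9 B0.
Concatenated (24 bytes): F3 8C B5 9C F3 BF 9C B7 41 E9 82 8C F1 B9 9E 87 E2 82 B0 E2 AB AB C9 B0.

F3 8C B5 9C F3 BF 9C B7 41 E9 82 8C F1 B9 9E 87 E2 82 B0 E2 AB AB C9 B0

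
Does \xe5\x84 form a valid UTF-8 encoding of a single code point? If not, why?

invalid (sequence truncated)

Leading byte 0xE5 = 11100101 → 3-byte form, but only 2 bytes are present.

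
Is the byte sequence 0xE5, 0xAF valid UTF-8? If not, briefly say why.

invalid (sequence truncated)

Leading byte 0xE5 = 11100101 → 3-byte form, but only 2 bytes are present.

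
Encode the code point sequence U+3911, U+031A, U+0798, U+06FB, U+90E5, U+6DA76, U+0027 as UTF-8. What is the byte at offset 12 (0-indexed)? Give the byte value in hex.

U+3911 → 3-byte form E3 A4 91 at offsets 0–2.
U+031A → 2-byte form CC 9A at offsets 3–4.
U+0798 → 2-byte form DE 98 at offsets 5–6.
U+06FB → 2-byte form DB BB at offsets 7–8.
U+90E5 → 3-byte form E9 83 A5 at offsets 9–11.
U+6DA76 → 4-byte form F1 AD A9 B6 at offsets 12–15.
Offset 12 falls in char 6's range; it's byte 1 of F1 AD A9 B6 = 0xF1.

0xF1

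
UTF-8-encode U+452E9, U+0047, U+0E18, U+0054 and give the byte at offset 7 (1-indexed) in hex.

1-indexed offset 7 is 0-indexed offset 6.
U+452E9 → 4-byte form F1 85 8B A9 at offsets 0–3.
U+0047 → 1-byte form 47 at offsets 4–4.
U+0E18 → 3-byte form E0 B8 98 at offsets 5–7.
Offset 6 falls in char 3's range; it's byte 2 of E0 B8 98 = 0xB8.

0xB8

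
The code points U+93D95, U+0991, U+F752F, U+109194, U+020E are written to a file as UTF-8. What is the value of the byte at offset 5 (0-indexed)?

0xA6

U+93D95 → 4-byte form F2 93 B6 95 at offsets 0–3.
U+0991 → 3-byte form E0 A6 91 at offsets 4–6.
Offset 5 falls in char 2's range; it's byte 2 of E0 A6 91 = 0xA6.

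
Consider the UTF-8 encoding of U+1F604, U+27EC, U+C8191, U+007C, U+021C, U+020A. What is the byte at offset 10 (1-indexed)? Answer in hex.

1-indexed offset 10 is 0-indexed offset 9.
U+1F604 → 4-byte form F0 9F 98 84 at offsets 0–3.
U+27EC → 3-byte form E2 9F AC at offsets 4–6.
U+C8191 → 4-byte form F3 88 86 91 at offsets 7–10.
Offset 9 falls in char 3's range; it's byte 3 of F3 88 86 91 = 0x86.

0x86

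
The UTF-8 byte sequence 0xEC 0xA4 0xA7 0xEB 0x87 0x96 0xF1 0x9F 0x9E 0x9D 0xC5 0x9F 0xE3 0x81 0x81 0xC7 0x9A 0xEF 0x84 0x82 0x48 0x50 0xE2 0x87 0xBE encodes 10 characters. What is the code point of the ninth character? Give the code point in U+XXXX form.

Offset 0: leading byte 0xEC = 11101100 → 3-byte char #1 = EC A4 A7.
Offset 3: leading byte 0xEB = 11101011 → 3-byte char #2 = EB 87 96.
Offset 6: leading byte 0xF1 = 11110001 → 4-byte char #3 = F1 9F 9E 9D.
Offset 10: leading byte 0xC5 = 11000101 → 2-byte char #4 = C5 9F.
Offset 12: leading byte 0xE3 = 11100011 → 3-byte char #5 = E3 81 81.
Offset 15: leading byte 0xC7 = 11000111 → 2-byte char #6 = C7 9A.
Offset 17: leading byte 0xEF = 11101111 → 3-byte char #7 = EF 84 82.
Offset 20: leading byte 0x48 = 01001000 → 1-byte char #8 = 48.
Offset 21: leading byte 0x50 = 01010000 → 1-byte char #9 = 50.
Leading byte 0x50 = 01010000 matches 0xxxxxxx → 1-byte sequence.
Byte 1: 0x50 = 01010000, payload 1010000 (7 bits).
Concatenate: 1010000 = 0x50 (7 bits → U+0050).

U+0050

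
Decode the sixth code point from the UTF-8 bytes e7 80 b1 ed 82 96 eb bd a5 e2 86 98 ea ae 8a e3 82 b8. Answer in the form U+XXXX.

U+30B8

Offset 0: leading byte 0xE7 = 11100111 → 3-byte char #1 = E7 80 B1.
Offset 3: leading byte 0xED = 11101101 → 3-byte char #2 = ED 82 96.
Offset 6: leading byte 0xEB = 11101011 → 3-byte char #3 = EB BD A5.
Offset 9: leading byte 0xE2 = 11100010 → 3-byte char #4 = E2 86 98.
Offset 12: leading byte 0xEA = 11101010 → 3-byte char #5 = EA AE 8A.
Offset 15: leading byte 0xE3 = 11100011 → 3-byte char #6 = E3 82 B8.
Leading byte 0xE3 = 11100011 matches 1110xxxx → 3-byte sequence.
Byte 1: 0xE3 = 11100011, payload 0011 (4 bits).
Byte 2: 0x82 = 10000010 (10xxxxxx ✓), payload 000010.
Byte 3: 0xB8 = 10111000 (10xxxxxx ✓), payload 111000.
Concatenate: 0011000010111000 = 0x30B8 (16 bits → U+30B8).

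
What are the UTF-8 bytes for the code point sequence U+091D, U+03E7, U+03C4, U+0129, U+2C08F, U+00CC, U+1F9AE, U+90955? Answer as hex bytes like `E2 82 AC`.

U+091D: 3-byte form → E0 A4 9D.
U+03E7: 2-byte form → CF A7.
U+03C4: 2-byte form → CF 84.
U+0129: 2-byte form → C4 A9.
U+2C08F: 4-byte form → F0 AC 82 8F.
U+00CC: 2-byte form → C3 8C.
U+1F9AE: 4-byte form → F0 9F A6 AE.
U+90955: 4-byte form → F2 90 A5 95.
Concatenated (23 bytes): E0 A4 9D CF A7 CF 84 C4 A9 F0 AC 82 8F C3 8C F0 9F A6 AE F2 90 A5 95.

E0 A4 9D CF A7 CF 84 C4 A9 F0 AC 82 8F C3 8C F0 9F A6 AE F2 90 A5 95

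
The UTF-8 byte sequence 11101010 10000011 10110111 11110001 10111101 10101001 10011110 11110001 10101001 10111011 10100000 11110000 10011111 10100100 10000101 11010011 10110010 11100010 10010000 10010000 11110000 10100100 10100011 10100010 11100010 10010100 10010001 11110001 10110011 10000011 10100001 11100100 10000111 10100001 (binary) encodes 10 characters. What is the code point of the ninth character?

U+730E1

Offset 0: leading byte 0xEA = 11101010 → 3-byte char #1 = EA 83 B7.
Offset 3: leading byte 0xF1 = 11110001 → 4-byte char #2 = F1 BD A9 9E.
Offset 7: leading byte 0xF1 = 11110001 → 4-byte char #3 = F1 A9 BB A0.
Offset 11: leading byte 0xF0 = 11110000 → 4-byte char #4 = F0 9F A4 85.
Offset 15: leading byte 0xD3 = 11010011 → 2-byte char #5 = D3 B2.
Offset 17: leading byte 0xE2 = 11100010 → 3-byte char #6 = E2 90 90.
Offset 20: leading byte 0xF0 = 11110000 → 4-byte char #7 = F0 A4 A3 A2.
Offset 24: leading byte 0xE2 = 11100010 → 3-byte char #8 = E2 94 91.
Offset 27: leading byte 0xF1 = 11110001 → 4-byte char #9 = F1 B3 83 A1.
Leading byte 0xF1 = 11110001 matches 11110xxx → 4-byte sequence.
Byte 1: 0xF1 = 11110001, payload 001 (3 bits).
Byte 2: 0xB3 = 10110011 (10xxxxxx ✓), payload 110011.
Byte 3: 0x83 = 10000011 (10xxxxxx ✓), payload 000011.
Byte 4: 0xA1 = 10100001 (10xxxxxx ✓), payload 100001.
Concatenate: 001110011000011100001 = 0x730E1 (21 bits → U+730E1).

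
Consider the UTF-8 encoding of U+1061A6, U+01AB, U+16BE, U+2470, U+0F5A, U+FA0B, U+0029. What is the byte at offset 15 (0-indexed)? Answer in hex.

0xEF

U+1061A6 → 4-byte form F4 86 86 A6 at offsets 0–3.
U+01AB → 2-byte form C6 AB at offsets 4–5.
U+16BE → 3-byte form E1 9A BE at offsets 6–8.
U+2470 → 3-byte form E2 91 B0 at offsets 9–11.
U+0F5A → 3-byte form E0 BD 9A at offsets 12–14.
U+FA0B → 3-byte form EF A8 8B at offsets 15–17.
Offset 15 falls in char 6's range; it's byte 1 of EF A8 8B = 0xEF.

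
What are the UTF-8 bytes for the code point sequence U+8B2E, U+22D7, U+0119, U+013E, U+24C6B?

U+8B2E: 3-byte form → E8 AC AE.
U+22D7: 3-byte form → E2 8B 97.
U+0119: 2-byte form → C4 99.
U+013E: 2-byte form → C4 BE.
U+24C6B: 4-byte form → F0 A4 B1 AB.
Concatenated (14 bytes): E8 AC AE E2 8B 97 C4 99 C4 BE F0 A4 B1 AB.

E8 AC AE E2 8B 97 C4 99 C4 BE F0 A4 B1 AB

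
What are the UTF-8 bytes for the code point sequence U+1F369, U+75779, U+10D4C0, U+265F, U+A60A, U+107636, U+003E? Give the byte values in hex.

F0 9F 8D A9 F1 B5 9D B9 F4 8D 93 80 E2 99 9F EA 98 8A F4 87 98 B6 3E

U+1F369: 4-byte form → F0 9F 8D A9.
U+75779: 4-byte form → F1 B5 9D B9.
U+10D4C0: 4-byte form → F4 8D 93 80.
U+265F: 3-byte form → E2 99 9F.
U+A60A: 3-byte form → EA 98 8A.
U+107636: 4-byte form → F4 87 98 B6.
U+003E: 1-byte form → 3E.
Concatenated (23 bytes): F0 9F 8D A9 F1 B5 9D B9 F4 8D 93 80 E2 99 9F EA 98 8A F4 87 98 B6 3E.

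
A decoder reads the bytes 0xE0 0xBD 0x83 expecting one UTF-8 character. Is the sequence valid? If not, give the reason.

valid

Leading byte 0xE0 = 11100000 → 3-byte form.
Continuation bytes 0xBD=10111101, 0x83=10000011 all match 10xxxxxx.
Decoded value 0xF43 is ≥ 0x800 (shortest form) and not a surrogate.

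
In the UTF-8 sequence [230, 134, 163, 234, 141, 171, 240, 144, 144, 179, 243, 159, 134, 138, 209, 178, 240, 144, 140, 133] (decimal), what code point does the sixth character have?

Offset 0: leading byte 0xE6 = 11100110 → 3-byte char #1 = E6 86 A3.
Offset 3: leading byte 0xEA = 11101010 → 3-byte char #2 = EA 8D AB.
Offset 6: leading byte 0xF0 = 11110000 → 4-byte char #3 = F0 90 90 B3.
Offset 10: leading byte 0xF3 = 11110011 → 4-byte char #4 = F3 9F 86 8A.
Offset 14: leading byte 0xD1 = 11010001 → 2-byte char #5 = D1 B2.
Offset 16: leading byte 0xF0 = 11110000 → 4-byte char #6 = F0 90 8C 85.
Leading byte 0xF0 = 11110000 matches 11110xxx → 4-byte sequence.
Byte 1: 0xF0 = 11110000, payload 000 (3 bits).
Byte 2: 0x90 = 10010000 (10xxxxxx ✓), payload 010000.
Byte 3: 0x8C = 10001100 (10xxxxxx ✓), payload 001100.
Byte 4: 0x85 = 10000101 (10xxxxxx ✓), payload 000101.
Concatenate: 000010000001100000101 = 0x10305 (21 bits → U+10305).

U+10305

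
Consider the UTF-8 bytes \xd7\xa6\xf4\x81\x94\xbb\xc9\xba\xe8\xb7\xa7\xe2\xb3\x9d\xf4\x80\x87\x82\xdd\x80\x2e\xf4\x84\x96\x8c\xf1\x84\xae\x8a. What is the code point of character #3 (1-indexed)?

U+027A

Offset 0: leading byte 0xD7 = 11010111 → 2-byte char #1 = D7 A6.
Offset 2: leading byte 0xF4 = 11110100 → 4-byte char #2 = F4 81 94 BB.
Offset 6: leading byte 0xC9 = 11001001 → 2-byte char #3 = C9 BA.
Leading byte 0xC9 = 11001001 matches 110xxxxx → 2-byte sequence.
Byte 1: 0xC9 = 11001001, payload 01001 (5 bits).
Byte 2: 0xBA = 10111010 (10xxxxxx ✓), payload 111010.
Concatenate: 01001111010 = 0x27A (11 bits → U+027A).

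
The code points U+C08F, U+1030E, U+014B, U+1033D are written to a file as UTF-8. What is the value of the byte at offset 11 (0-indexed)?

U+C08F → 3-byte form EC 82 8F at offsets 0–2.
U+1030E → 4-byte form F0 90 8C 8E at offsets 3–6.
U+014B → 2-byte form C5 8B at offsets 7–8.
U+1033D → 4-byte form F0 90 8C BD at offsets 9–12.
Offset 11 falls in char 4's range; it's byte 3 of F0 90 8C BD = 0x8C.

0x8C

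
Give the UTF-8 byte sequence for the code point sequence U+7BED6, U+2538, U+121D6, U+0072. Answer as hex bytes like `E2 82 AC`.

F1 BB BB 96 E2 94 B8 F0 92 87 96 72

U+7BED6: 4-byte form → F1 BB BB 96.
U+2538: 3-byte form → E2 94 B8.
U+121D6: 4-byte form → F0 92 87 96.
U+0072: 1-byte form → 72.
Concatenated (12 bytes): F1 BB BB 96 E2 94 B8 F0 92 87 96 72.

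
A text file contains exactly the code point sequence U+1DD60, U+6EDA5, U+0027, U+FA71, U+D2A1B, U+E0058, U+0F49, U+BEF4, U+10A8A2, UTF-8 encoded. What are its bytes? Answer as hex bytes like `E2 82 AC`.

U+1DD60: 4-byte form → F0 9D B5 A0.
U+6EDA5: 4-byte form → F1 AE B6 A5.
U+0027: 1-byte form → 27.
U+FA71: 3-byte form → EF A9 B1.
U+D2A1B: 4-byte form → F3 92 A8 9B.
U+E0058: 4-byte form → F3 A0 81 98.
U+0F49: 3-byte form → E0 BD 89.
U+BEF4: 3-byte form → EB BB B4.
U+10A8A2: 4-byte form → F4 8A A2 A2.
Concatenated (30 bytes): F0 9D B5 A0 F1 AE B6 A5 27 EF A9 B1 F3 92 A8 9B F3 A0 81 98 E0 BD 89 EB BB B4 F4 8A A2 A2.

F0 9D B5 A0 F1 AE B6 A5 27 EF A9 B1 F3 92 A8 9B F3 A0 81 98 E0 BD 89 EB BB B4 F4 8A A2 A2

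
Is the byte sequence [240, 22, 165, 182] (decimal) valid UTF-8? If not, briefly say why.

invalid (non-continuation byte where continuation expected)

Leading byte 0xF0 = 11110000 → 4-byte form.
Byte 2 is 0x16 = 00010110, which is not 10xxxxxx — expected a continuation byte.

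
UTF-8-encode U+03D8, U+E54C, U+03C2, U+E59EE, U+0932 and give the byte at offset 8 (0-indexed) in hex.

U+03D8 → 2-byte form CF 98 at offsets 0–1.
U+E54C → 3-byte form EE 95 8C at offsets 2–4.
U+03C2 → 2-byte form CF 82 at offsets 5–6.
U+E59EE → 4-byte form F3 A5 A7 AE at offsets 7–10.
Offset 8 falls in char 4's range; it's byte 2 of F3 A5 A7 AE = 0xA5.

0xA5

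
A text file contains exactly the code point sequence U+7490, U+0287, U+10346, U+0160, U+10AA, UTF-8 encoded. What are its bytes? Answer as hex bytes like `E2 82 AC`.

U+7490: 3-byte form → E7 92 90.
U+0287: 2-byte form → CA 87.
U+10346: 4-byte form → F0 90 8D 86.
U+0160: 2-byte form → C5 A0.
U+10AA: 3-byte form → E1 82 AA.
Concatenated (14 bytes): E7 92 90 CA 87 F0 90 8D 86 C5 A0 E1 82 AA.

E7 92 90 CA 87 F0 90 8D 86 C5 A0 E1 82 AA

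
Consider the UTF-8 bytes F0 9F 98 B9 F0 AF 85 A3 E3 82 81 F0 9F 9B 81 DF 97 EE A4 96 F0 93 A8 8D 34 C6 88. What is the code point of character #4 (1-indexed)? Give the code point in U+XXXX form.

Offset 0: leading byte 0xF0 = 11110000 → 4-byte char #1 = F0 9F 98 B9.
Offset 4: leading byte 0xF0 = 11110000 → 4-byte char #2 = F0 AF 85 A3.
Offset 8: leading byte 0xE3 = 11100011 → 3-byte char #3 = E3 82 81.
Offset 11: leading byte 0xF0 = 11110000 → 4-byte char #4 = F0 9F 9B 81.
Leading byte 0xF0 = 11110000 matches 11110xxx → 4-byte sequence.
Byte 1: 0xF0 = 11110000, payload 000 (3 bits).
Byte 2: 0x9F = 10011111 (10xxxxxx ✓), payload 011111.
Byte 3: 0x9B = 10011011 (10xxxxxx ✓), payload 011011.
Byte 4: 0x81 = 10000001 (10xxxxxx ✓), payload 000001.
Concatenate: 000011111011011000001 = 0x1F6C1 (21 bits → U+1F6C1).

U+1F6C1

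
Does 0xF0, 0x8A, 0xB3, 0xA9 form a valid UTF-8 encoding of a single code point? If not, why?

Leading byte 0xF0 = 11110000 → 4-byte form.
Continuation bytes all match 10xxxxxx. Payload decodes to 0xACE9.
But 0xACE9 < 0x10000, the minimum for a 4-byte sequence — this is an overlong encoding.

invalid (overlong encoding)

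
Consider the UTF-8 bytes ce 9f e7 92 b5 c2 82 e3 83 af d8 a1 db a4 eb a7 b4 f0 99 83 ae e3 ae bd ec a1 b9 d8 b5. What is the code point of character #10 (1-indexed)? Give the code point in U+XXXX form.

U+C879

Offset 0: leading byte 0xCE = 11001110 → 2-byte char #1 = CE 9F.
Offset 2: leading byte 0xE7 = 11100111 → 3-byte char #2 = E7 92 B5.
Offset 5: leading byte 0xC2 = 11000010 → 2-byte char #3 = C2 82.
Offset 7: leading byte 0xE3 = 11100011 → 3-byte char #4 = E3 83 AF.
Offset 10: leading byte 0xD8 = 11011000 → 2-byte char #5 = D8 A1.
Offset 12: leading byte 0xDB = 11011011 → 2-byte char #6 = DB A4.
Offset 14: leading byte 0xEB = 11101011 → 3-byte char #7 = EB A7 B4.
Offset 17: leading byte 0xF0 = 11110000 → 4-byte char #8 = F0 99 83 AE.
Offset 21: leading byte 0xE3 = 11100011 → 3-byte char #9 = E3 AE BD.
Offset 24: leading byte 0xEC = 11101100 → 3-byte char #10 = EC A1 B9.
Leading byte 0xEC = 11101100 matches 1110xxxx → 3-byte sequence.
Byte 1: 0xEC = 11101100, payload 1100 (4 bits).
Byte 2: 0xA1 = 10100001 (10xxxxxx ✓), payload 100001.
Byte 3: 0xB9 = 10111001 (10xxxxxx ✓), payload 111001.
Concatenate: 1100100001111001 = 0xC879 (16 bits → U+C879).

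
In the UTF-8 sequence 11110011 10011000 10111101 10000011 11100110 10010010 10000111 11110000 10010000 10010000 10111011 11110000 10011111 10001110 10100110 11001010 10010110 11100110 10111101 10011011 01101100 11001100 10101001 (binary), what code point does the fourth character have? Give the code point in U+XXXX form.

U+1F3A6

Offset 0: leading byte 0xF3 = 11110011 → 4-byte char #1 = F3 98 BD 83.
Offset 4: leading byte 0xE6 = 11100110 → 3-byte char #2 = E6 92 87.
Offset 7: leading byte 0xF0 = 11110000 → 4-byte char #3 = F0 90 90 BB.
Offset 11: leading byte 0xF0 = 11110000 → 4-byte char #4 = F0 9F 8E A6.
Leading byte 0xF0 = 11110000 matches 11110xxx → 4-byte sequence.
Byte 1: 0xF0 = 11110000, payload 000 (3 bits).
Byte 2: 0x9F = 10011111 (10xxxxxx ✓), payload 011111.
Byte 3: 0x8E = 10001110 (10xxxxxx ✓), payload 001110.
Byte 4: 0xA6 = 10100110 (10xxxxxx ✓), payload 100110.
Concatenate: 000011111001110100110 = 0x1F3A6 (21 bits → U+1F3A6).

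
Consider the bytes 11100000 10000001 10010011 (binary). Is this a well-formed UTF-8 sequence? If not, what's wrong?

invalid (overlong encoding)

Leading byte 0xE0 = 11100000 → 3-byte form.
Continuation bytes all match 10xxxxxx. Payload decodes to 0x53.
But 0x53 < 0x800, the minimum for a 3-byte sequence — this is an overlong encoding.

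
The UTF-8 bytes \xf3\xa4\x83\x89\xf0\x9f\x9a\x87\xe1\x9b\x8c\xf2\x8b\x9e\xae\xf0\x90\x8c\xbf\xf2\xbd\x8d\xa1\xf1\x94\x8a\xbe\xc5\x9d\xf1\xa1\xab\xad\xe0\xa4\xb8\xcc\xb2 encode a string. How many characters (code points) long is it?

11

Byte at offset 0: 0xF3 = 11110011 → 4-byte char (#1). Advance 4.
Byte at offset 4: 0xF0 = 11110000 → 4-byte char (#2). Advance 4.
Byte at offset 8: 0xE1 = 11100001 → 3-byte char (#3). Advance 3.
Byte at offset 11: 0xF2 = 11110010 → 4-byte char (#4). Advance 4.
Byte at offset 15: 0xF0 = 11110000 → 4-byte char (#5). Advance 4.
Byte at offset 19: 0xF2 = 11110010 → 4-byte char (#6). Advance 4.
Byte at offset 23: 0xF1 = 11110001 → 4-byte char (#7). Advance 4.
Byte at offset 27: 0xC5 = 11000101 → 2-byte char (#8). Advance 2.
Byte at offset 29: 0xF1 = 11110001 → 4-byte char (#9). Advance 4.
Byte at offset 33: 0xE0 = 11100000 → 3-byte char (#10). Advance 3.
Byte at offset 36: 0xCC = 11001100 → 2-byte char (#11). Advance 2.
Reached end at offset 38 after 11 code points.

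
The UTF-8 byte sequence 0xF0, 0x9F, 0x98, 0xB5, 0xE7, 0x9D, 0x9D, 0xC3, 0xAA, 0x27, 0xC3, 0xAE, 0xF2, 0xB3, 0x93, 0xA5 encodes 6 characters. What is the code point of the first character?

U+1F635

Offset 0: leading byte 0xF0 = 11110000 → 4-byte char #1 = F0 9F 98 B5.
Leading byte 0xF0 = 11110000 matches 11110xxx → 4-byte sequence.
Byte 1: 0xF0 = 11110000, payload 000 (3 bits).
Byte 2: 0x9F = 10011111 (10xxxxxx ✓), payload 011111.
Byte 3: 0x98 = 10011000 (10xxxxxx ✓), payload 011000.
Byte 4: 0xB5 = 10110101 (10xxxxxx ✓), payload 110101.
Concatenate: 000011111011000110101 = 0x1F635 (21 bits → U+1F635).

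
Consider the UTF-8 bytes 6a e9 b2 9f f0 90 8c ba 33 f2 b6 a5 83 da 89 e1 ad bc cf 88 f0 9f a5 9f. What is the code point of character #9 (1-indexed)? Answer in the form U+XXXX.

Offset 0: leading byte 0x6A = 01101010 → 1-byte char #1 = 6A.
Offset 1: leading byte 0xE9 = 11101001 → 3-byte char #2 = E9 B2 9F.
Offset 4: leading byte 0xF0 = 11110000 → 4-byte char #3 = F0 90 8C BA.
Offset 8: leading byte 0x33 = 00110011 → 1-byte char #4 = 33.
Offset 9: leading byte 0xF2 = 11110010 → 4-byte char #5 = F2 B6 A5 83.
Offset 13: leading byte 0xDA = 11011010 → 2-byte char #6 = DA 89.
Offset 15: leading byte 0xE1 = 11100001 → 3-byte char #7 = E1 AD BC.
Offset 18: leading byte 0xCF = 11001111 → 2-byte char #8 = CF 88.
Offset 20: leading byte 0xF0 = 11110000 → 4-byte char #9 = F0 9F A5 9F.
Leading byte 0xF0 = 11110000 matches 11110xxx → 4-byte sequence.
Byte 1: 0xF0 = 11110000, payload 000 (3 bits).
Byte 2: 0x9F = 10011111 (10xxxxxx ✓), payload 011111.
Byte 3: 0xA5 = 10100101 (10xxxxxx ✓), payload 100101.
Byte 4: 0x9F = 10011111 (10xxxxxx ✓), payload 011111.
Concatenate: 000011111100101011111 = 0x1F95F (21 bits → U+1F95F).

U+1F95F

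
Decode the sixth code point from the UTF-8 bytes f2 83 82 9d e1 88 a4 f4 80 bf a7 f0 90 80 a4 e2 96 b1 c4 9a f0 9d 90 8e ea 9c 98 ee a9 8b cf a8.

U+011A

Offset 0: leading byte 0xF2 = 11110010 → 4-byte char #1 = F2 83 82 9D.
Offset 4: leading byte 0xE1 = 11100001 → 3-byte char #2 = E1 88 A4.
Offset 7: leading byte 0xF4 = 11110100 → 4-byte char #3 = F4 80 BF A7.
Offset 11: leading byte 0xF0 = 11110000 → 4-byte char #4 = F0 90 80 A4.
Offset 15: leading byte 0xE2 = 11100010 → 3-byte char #5 = E2 96 B1.
Offset 18: leading byte 0xC4 = 11000100 → 2-byte char #6 = C4 9A.
Leading byte 0xC4 = 11000100 matches 110xxxxx → 2-byte sequence.
Byte 1: 0xC4 = 11000100, payload 00100 (5 bits).
Byte 2: 0x9A = 10011010 (10xxxxxx ✓), payload 011010.
Concatenate: 00100011010 = 0x11A (11 bits → U+011A).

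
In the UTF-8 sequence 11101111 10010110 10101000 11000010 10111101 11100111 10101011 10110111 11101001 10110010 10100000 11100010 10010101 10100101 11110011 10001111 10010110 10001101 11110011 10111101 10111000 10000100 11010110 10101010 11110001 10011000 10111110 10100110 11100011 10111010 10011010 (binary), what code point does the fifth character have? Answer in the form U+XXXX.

Offset 0: leading byte 0xEF = 11101111 → 3-byte char #1 = EF 96 A8.
Offset 3: leading byte 0xC2 = 11000010 → 2-byte char #2 = C2 BD.
Offset 5: leading byte 0xE7 = 11100111 → 3-byte char #3 = E7 AB B7.
Offset 8: leading byte 0xE9 = 11101001 → 3-byte char #4 = E9 B2 A0.
Offset 11: leading byte 0xE2 = 11100010 → 3-byte char #5 = E2 95 A5.
Leading byte 0xE2 = 11100010 matches 1110xxxx → 3-byte sequence.
Byte 1: 0xE2 = 11100010, payload 0010 (4 bits).
Byte 2: 0x95 = 10010101 (10xxxxxx ✓), payload 010101.
Byte 3: 0xA5 = 10100101 (10xxxxxx ✓), payload 100101.
Concatenate: 0010010101100101 = 0x2565 (16 bits → U+2565).

U+2565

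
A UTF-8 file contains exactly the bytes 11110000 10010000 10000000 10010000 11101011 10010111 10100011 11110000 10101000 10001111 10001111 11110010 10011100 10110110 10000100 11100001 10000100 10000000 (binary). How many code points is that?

Byte at offset 0: 0xF0 = 11110000 → 4-byte char (#1). Advance 4.
Byte at offset 4: 0xEB = 11101011 → 3-byte char (#2). Advance 3.
Byte at offset 7: 0xF0 = 11110000 → 4-byte char (#3). Advance 4.
Byte at offset 11: 0xF2 = 11110010 → 4-byte char (#4). Advance 4.
Byte at offset 15: 0xE1 = 11100001 → 3-byte char (#5). Advance 3.
Reached end at offset 18 after 5 code points.

5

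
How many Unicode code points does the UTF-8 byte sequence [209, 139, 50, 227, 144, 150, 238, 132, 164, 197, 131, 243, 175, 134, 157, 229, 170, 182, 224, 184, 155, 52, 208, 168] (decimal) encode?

Byte at offset 0: 0xD1 = 11010001 → 2-byte char (#1). Advance 2.
Byte at offset 2: 0x32 = 00110010 → 1-byte char (#2). Advance 1.
Byte at offset 3: 0xE3 = 11100011 → 3-byte char (#3). Advance 3.
Byte at offset 6: 0xEE = 11101110 → 3-byte char (#4). Advance 3.
Byte at offset 9: 0xC5 = 11000101 → 2-byte char (#5). Advance 2.
Byte at offset 11: 0xF3 = 11110011 → 4-byte char (#6). Advance 4.
Byte at offset 15: 0xE5 = 11100101 → 3-byte char (#7). Advance 3.
Byte at offset 18: 0xE0 = 11100000 → 3-byte char (#8). Advance 3.
Byte at offset 21: 0x34 = 00110100 → 1-byte char (#9). Advance 1.
Byte at offset 22: 0xD0 = 11010000 → 2-byte char (#10). Advance 2.
Reached end at offset 24 after 10 code points.

10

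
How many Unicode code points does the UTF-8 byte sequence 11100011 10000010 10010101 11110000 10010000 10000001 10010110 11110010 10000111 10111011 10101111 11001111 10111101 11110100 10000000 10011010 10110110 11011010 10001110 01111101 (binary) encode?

7

Byte at offset 0: 0xE3 = 11100011 → 3-byte char (#1). Advance 3.
Byte at offset 3: 0xF0 = 11110000 → 4-byte char (#2). Advance 4.
Byte at offset 7: 0xF2 = 11110010 → 4-byte char (#3). Advance 4.
Byte at offset 11: 0xCF = 11001111 → 2-byte char (#4). Advance 2.
Byte at offset 13: 0xF4 = 11110100 → 4-byte char (#5). Advance 4.
Byte at offset 17: 0xDA = 11011010 → 2-byte char (#6). Advance 2.
Byte at offset 19: 0x7D = 01111101 → 1-byte char (#7). Advance 1.
Reached end at offset 20 after 7 code points.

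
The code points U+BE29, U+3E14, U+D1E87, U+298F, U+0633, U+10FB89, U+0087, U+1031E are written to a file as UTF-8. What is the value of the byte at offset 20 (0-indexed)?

U+BE29 → 3-byte form EB B8 A9 at offsets 0–2.
U+3E14 → 3-byte form E3 B8 94 at offsets 3–5.
U+D1E87 → 4-byte form F3 91 BA 87 at offsets 6–9.
U+298F → 3-byte form E2 A6 8F at offsets 10–12.
U+0633 → 2-byte form D8 B3 at offsets 13–14.
U+10FB89 → 4-byte form F4 8F AE 89 at offsets 15–18.
U+0087 → 2-byte form C2 87 at offsets 19–20.
Offset 20 falls in char 7's range; it's byte 2 of C2 87 = 0x87.

0x87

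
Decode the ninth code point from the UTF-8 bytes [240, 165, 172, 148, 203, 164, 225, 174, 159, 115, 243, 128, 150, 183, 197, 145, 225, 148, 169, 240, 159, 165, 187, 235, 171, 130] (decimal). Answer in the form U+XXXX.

U+BAC2

Offset 0: leading byte 0xF0 = 11110000 → 4-byte char #1 = F0 A5 AC 94.
Offset 4: leading byte 0xCB = 11001011 → 2-byte char #2 = CB A4.
Offset 6: leading byte 0xE1 = 11100001 → 3-byte char #3 = E1 AE 9F.
Offset 9: leading byte 0x73 = 01110011 → 1-byte char #4 = 73.
Offset 10: leading byte 0xF3 = 11110011 → 4-byte char #5 = F3 80 96 B7.
Offset 14: leading byte 0xC5 = 11000101 → 2-byte char #6 = C5 91.
Offset 16: leading byte 0xE1 = 11100001 → 3-byte char #7 = E1 94 A9.
Offset 19: leading byte 0xF0 = 11110000 → 4-byte char #8 = F0 9F A5 BB.
Offset 23: leading byte 0xEB = 11101011 → 3-byte char #9 = EB AB 82.
Leading byte 0xEB = 11101011 matches 1110xxxx → 3-byte sequence.
Byte 1: 0xEB = 11101011, payload 1011 (4 bits).
Byte 2: 0xAB = 10101011 (10xxxxxx ✓), payload 101011.
Byte 3: 0x82 = 10000010 (10xxxxxx ✓), payload 000010.
Concatenate: 1011101011000010 = 0xBAC2 (16 bits → U+BAC2).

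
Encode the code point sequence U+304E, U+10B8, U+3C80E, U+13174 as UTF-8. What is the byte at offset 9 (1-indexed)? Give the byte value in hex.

1-indexed offset 9 is 0-indexed offset 8.
U+304E → 3-byte form E3 81 8E at offsets 0–2.
U+10B8 → 3-byte form E1 82 B8 at offsets 3–5.
U+3C80E → 4-byte form F0 BC A0 8E at offsets 6–9.
Offset 8 falls in char 3's range; it's byte 3 of F0 BC A0 8E = 0xA0.

0xA0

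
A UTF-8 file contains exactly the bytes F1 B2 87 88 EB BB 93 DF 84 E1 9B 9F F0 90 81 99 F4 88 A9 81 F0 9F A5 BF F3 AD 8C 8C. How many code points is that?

8

Byte at offset 0: 0xF1 = 11110001 → 4-byte char (#1). Advance 4.
Byte at offset 4: 0xEB = 11101011 → 3-byte char (#2). Advance 3.
Byte at offset 7: 0xDF = 11011111 → 2-byte char (#3). Advance 2.
Byte at offset 9: 0xE1 = 11100001 → 3-byte char (#4). Advance 3.
Byte at offset 12: 0xF0 = 11110000 → 4-byte char (#5). Advance 4.
Byte at offset 16: 0xF4 = 11110100 → 4-byte char (#6). Advance 4.
Byte at offset 20: 0xF0 = 11110000 → 4-byte char (#7). Advance 4.
Byte at offset 24: 0xF3 = 11110011 → 4-byte char (#8). Advance 4.
Reached end at offset 28 after 8 code points.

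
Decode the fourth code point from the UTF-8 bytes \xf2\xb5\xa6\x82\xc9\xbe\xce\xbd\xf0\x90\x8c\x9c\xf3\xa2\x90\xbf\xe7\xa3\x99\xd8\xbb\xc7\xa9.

U+1031C

Offset 0: leading byte 0xF2 = 11110010 → 4-byte char #1 = F2 B5 A6 82.
Offset 4: leading byte 0xC9 = 11001001 → 2-byte char #2 = C9 BE.
Offset 6: leading byte 0xCE = 11001110 → 2-byte char #3 = CE BD.
Offset 8: leading byte 0xF0 = 11110000 → 4-byte char #4 = F0 90 8C 9C.
Leading byte 0xF0 = 11110000 matches 11110xxx → 4-byte sequence.
Byte 1: 0xF0 = 11110000, payload 000 (3 bits).
Byte 2: 0x90 = 10010000 (10xxxxxx ✓), payload 010000.
Byte 3: 0x8C = 10001100 (10xxxxxx ✓), payload 001100.
Byte 4: 0x9C = 10011100 (10xxxxxx ✓), payload 011100.
Concatenate: 000010000001100011100 = 0x1031C (21 bits → U+1031C).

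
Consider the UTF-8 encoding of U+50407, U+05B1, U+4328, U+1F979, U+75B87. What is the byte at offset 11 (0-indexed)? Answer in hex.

0xA5

U+50407 → 4-byte form F1 90 90 87 at offsets 0–3.
U+05B1 → 2-byte form D6 B1 at offsets 4–5.
U+4328 → 3-byte form E4 8C A8 at offsets 6–8.
U+1F979 → 4-byte form F0 9F A5 B9 at offsets 9–12.
Offset 11 falls in char 4's range; it's byte 3 of F0 9F A5 B9 = 0xA5.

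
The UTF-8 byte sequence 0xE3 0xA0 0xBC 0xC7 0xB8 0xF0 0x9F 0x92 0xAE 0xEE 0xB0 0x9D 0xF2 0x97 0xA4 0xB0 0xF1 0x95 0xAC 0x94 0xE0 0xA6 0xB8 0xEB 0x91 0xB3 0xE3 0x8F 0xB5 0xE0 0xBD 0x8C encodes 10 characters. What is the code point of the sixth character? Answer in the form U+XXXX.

U+55B14

Offset 0: leading byte 0xE3 = 11100011 → 3-byte char #1 = E3 A0 BC.
Offset 3: leading byte 0xC7 = 11000111 → 2-byte char #2 = C7 B8.
Offset 5: leading byte 0xF0 = 11110000 → 4-byte char #3 = F0 9F 92 AE.
Offset 9: leading byte 0xEE = 11101110 → 3-byte char #4 = EE B0 9D.
Offset 12: leading byte 0xF2 = 11110010 → 4-byte char #5 = F2 97 A4 B0.
Offset 16: leading byte 0xF1 = 11110001 → 4-byte char #6 = F1 95 AC 94.
Leading byte 0xF1 = 11110001 matches 11110xxx → 4-byte sequence.
Byte 1: 0xF1 = 11110001, payload 001 (3 bits).
Byte 2: 0x95 = 10010101 (10xxxxxx ✓), payload 010101.
Byte 3: 0xAC = 10101100 (10xxxxxx ✓), payload 101100.
Byte 4: 0x94 = 10010100 (10xxxxxx ✓), payload 010100.
Concatenate: 001010101101100010100 = 0x55B14 (21 bits → U+55B14).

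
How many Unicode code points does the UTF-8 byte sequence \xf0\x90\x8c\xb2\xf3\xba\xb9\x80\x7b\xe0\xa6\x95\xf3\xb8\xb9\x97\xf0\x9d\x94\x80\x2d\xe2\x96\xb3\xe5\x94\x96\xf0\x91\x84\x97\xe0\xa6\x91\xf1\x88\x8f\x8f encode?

12

Byte at offset 0: 0xF0 = 11110000 → 4-byte char (#1). Advance 4.
Byte at offset 4: 0xF3 = 11110011 → 4-byte char (#2). Advance 4.
Byte at offset 8: 0x7B = 01111011 → 1-byte char (#3). Advance 1.
Byte at offset 9: 0xE0 = 11100000 → 3-byte char (#4). Advance 3.
Byte at offset 12: 0xF3 = 11110011 → 4-byte char (#5). Advance 4.
Byte at offset 16: 0xF0 = 11110000 → 4-byte char (#6). Advance 4.
Byte at offset 20: 0x2D = 00101101 → 1-byte char (#7). Advance 1.
Byte at offset 21: 0xE2 = 11100010 → 3-byte char (#8). Advance 3.
Byte at offset 24: 0xE5 = 11100101 → 3-byte char (#9). Advance 3.
Byte at offset 27: 0xF0 = 11110000 → 4-byte char (#10). Advance 4.
Byte at offset 31: 0xE0 = 11100000 → 3-byte char (#11). Advance 3.
Byte at offset 34: 0xF1 = 11110001 → 4-byte char (#12). Advance 4.
Reached end at offset 38 after 12 code points.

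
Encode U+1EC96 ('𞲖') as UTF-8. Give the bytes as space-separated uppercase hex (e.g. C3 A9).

U+1EC96 = 0x1EC96 = 126102 decimal. In range U+10000–U+10FFFF → 4-byte form: 11110xxx 10xxxxxx 10xxxxxx 10xxxxxx.
Binary (21 bits): 000011110110010010110.
Split 3+6+6+6: 000 | 011110 | 110010 | 010110.
Byte 1: 11110000 = 0xF0.
Byte 2: 10011110 = 0x9E.
Byte 3: 10110010 = 0xB2.
Byte 4: 10010110 = 0x96.

F0 9E B2 96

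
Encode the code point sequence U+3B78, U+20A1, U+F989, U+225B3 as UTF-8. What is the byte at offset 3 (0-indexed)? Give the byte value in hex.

U+3B78 → 3-byte form E3 AD B8 at offsets 0–2.
U+20A1 → 3-byte form E2 82 A1 at offsets 3–5.
Offset 3 falls in char 2's range; it's byte 1 of E2 82 A1 = 0xE2.

0xE2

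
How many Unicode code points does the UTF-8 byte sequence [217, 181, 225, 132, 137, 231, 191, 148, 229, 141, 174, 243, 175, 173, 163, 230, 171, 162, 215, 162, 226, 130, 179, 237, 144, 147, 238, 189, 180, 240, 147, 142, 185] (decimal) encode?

Byte at offset 0: 0xD9 = 11011001 → 2-byte char (#1). Advance 2.
Byte at offset 2: 0xE1 = 11100001 → 3-byte char (#2). Advance 3.
Byte at offset 5: 0xE7 = 11100111 → 3-byte char (#3). Advance 3.
Byte at offset 8: 0xE5 = 11100101 → 3-byte char (#4). Advance 3.
Byte at offset 11: 0xF3 = 11110011 → 4-byte char (#5). Advance 4.
Byte at offset 15: 0xE6 = 11100110 → 3-byte char (#6). Advance 3.
Byte at offset 18: 0xD7 = 11010111 → 2-byte char (#7). Advance 2.
Byte at offset 20: 0xE2 = 11100010 → 3-byte char (#8). Advance 3.
Byte at offset 23: 0xED = 11101101 → 3-byte char (#9). Advance 3.
Byte at offset 26: 0xEE = 11101110 → 3-byte char (#10). Advance 3.
Byte at offset 29: 0xF0 = 11110000 → 4-byte char (#11). Advance 4.
Reached end at offset 33 after 11 code points.

11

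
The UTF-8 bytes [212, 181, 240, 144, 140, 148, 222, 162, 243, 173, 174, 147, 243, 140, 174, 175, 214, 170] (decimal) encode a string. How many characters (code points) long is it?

6

Byte at offset 0: 0xD4 = 11010100 → 2-byte char (#1). Advance 2.
Byte at offset 2: 0xF0 = 11110000 → 4-byte char (#2). Advance 4.
Byte at offset 6: 0xDE = 11011110 → 2-byte char (#3). Advance 2.
Byte at offset 8: 0xF3 = 11110011 → 4-byte char (#4). Advance 4.
Byte at offset 12: 0xF3 = 11110011 → 4-byte char (#5). Advance 4.
Byte at offset 16: 0xD6 = 11010110 → 2-byte char (#6). Advance 2.
Reached end at offset 18 after 6 code points.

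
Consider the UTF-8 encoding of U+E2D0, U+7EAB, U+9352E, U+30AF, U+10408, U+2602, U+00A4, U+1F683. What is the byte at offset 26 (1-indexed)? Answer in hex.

1-indexed offset 26 is 0-indexed offset 25.
U+E2D0 → 3-byte form EE 8B 90 at offsets 0–2.
U+7EAB → 3-byte form E7 BA AB at offsets 3–5.
U+9352E → 4-byte form F2 93 94 AE at offsets 6–9.
U+30AF → 3-byte form E3 82 AF at offsets 10–12.
U+10408 → 4-byte form F0 90 90 88 at offsets 13–16.
U+2602 → 3-byte form E2 98 82 at offsets 17–19.
U+00A4 → 2-byte form C2 A4 at offsets 20–21.
U+1F683 → 4-byte form F0 9F 9A 83 at offsets 22–25.
Offset 25 falls in char 8's range; it's byte 4 of F0 9F 9A 83 = 0x83.

0x83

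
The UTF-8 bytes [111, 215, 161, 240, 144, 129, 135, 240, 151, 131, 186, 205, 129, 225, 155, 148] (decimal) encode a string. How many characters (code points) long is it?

Byte at offset 0: 0x6F = 01101111 → 1-byte char (#1). Advance 1.
Byte at offset 1: 0xD7 = 11010111 → 2-byte char (#2). Advance 2.
Byte at offset 3: 0xF0 = 11110000 → 4-byte char (#3). Advance 4.
Byte at offset 7: 0xF0 = 11110000 → 4-byte char (#4). Advance 4.
Byte at offset 11: 0xCD = 11001101 → 2-byte char (#5). Advance 2.
Byte at offset 13: 0xE1 = 11100001 → 3-byte char (#6). Advance 3.
Reached end at offset 16 after 6 code points.

6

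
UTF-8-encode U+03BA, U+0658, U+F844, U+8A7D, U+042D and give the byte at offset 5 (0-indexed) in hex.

0xA1

U+03BA → 2-byte form CE BA at offsets 0–1.
U+0658 → 2-byte form D9 98 at offsets 2–3.
U+F844 → 3-byte form EF A1 84 at offsets 4–6.
Offset 5 falls in char 3's range; it's byte 2 of EF A1 84 = 0xA1.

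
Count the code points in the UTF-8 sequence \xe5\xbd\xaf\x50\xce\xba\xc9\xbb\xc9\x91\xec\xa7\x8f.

6

Byte at offset 0: 0xE5 = 11100101 → 3-byte char (#1). Advance 3.
Byte at offset 3: 0x50 = 01010000 → 1-byte char (#2). Advance 1.
Byte at offset 4: 0xCE = 11001110 → 2-byte char (#3). Advance 2.
Byte at offset 6: 0xC9 = 11001001 → 2-byte char (#4). Advance 2.
Byte at offset 8: 0xC9 = 11001001 → 2-byte char (#5). Advance 2.
Byte at offset 10: 0xEC = 11101100 → 3-byte char (#6). Advance 3.
Reached end at offset 13 after 6 code points.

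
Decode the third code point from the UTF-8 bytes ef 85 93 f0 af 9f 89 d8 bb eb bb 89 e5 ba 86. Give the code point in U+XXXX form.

U+063B

Offset 0: leading byte 0xEF = 11101111 → 3-byte char #1 = EF 85 93.
Offset 3: leading byte 0xF0 = 11110000 → 4-byte char #2 = F0 AF 9F 89.
Offset 7: leading byte 0xD8 = 11011000 → 2-byte char #3 = D8 BB.
Leading byte 0xD8 = 11011000 matches 110xxxxx → 2-byte sequence.
Byte 1: 0xD8 = 11011000, payload 11000 (5 bits).
Byte 2: 0xBB = 10111011 (10xxxxxx ✓), payload 111011.
Concatenate: 11000111011 = 0x63B (11 bits → U+063B).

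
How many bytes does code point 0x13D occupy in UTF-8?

2

U+013D = 0x13D. UTF-8 uses 1 byte below 0x80, 2 below 0x800, 3 below 0x10000, 4 up to 0x10FFFF. 0x13D is in U+0080–U+07FF → 2 bytes.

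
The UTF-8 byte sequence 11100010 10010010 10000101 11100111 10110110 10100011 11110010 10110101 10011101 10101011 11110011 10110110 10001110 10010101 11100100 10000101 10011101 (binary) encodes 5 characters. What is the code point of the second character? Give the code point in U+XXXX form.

Offset 0: leading byte 0xE2 = 11100010 → 3-byte char #1 = E2 92 85.
Offset 3: leading byte 0xE7 = 11100111 → 3-byte char #2 = E7 B6 A3.
Leading byte 0xE7 = 11100111 matches 1110xxxx → 3-byte sequence.
Byte 1: 0xE7 = 11100111, payload 0111 (4 bits).
Byte 2: 0xB6 = 10110110 (10xxxxxx ✓), payload 110110.
Byte 3: 0xA3 = 10100011 (10xxxxxx ✓), payload 100011.
Concatenate: 0111110110100011 = 0x7DA3 (16 bits → U+7DA3).

U+7DA3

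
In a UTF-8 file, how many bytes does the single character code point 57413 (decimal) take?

U+E045 = 0xE045. UTF-8 uses 1 byte below 0x80, 2 below 0x800, 3 below 0x10000, 4 up to 0x10FFFF. 0xE045 is in U+0800–U+FFFF → 3 bytes.

3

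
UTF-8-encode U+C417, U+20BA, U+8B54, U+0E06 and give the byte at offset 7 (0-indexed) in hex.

0xAD

U+C417 → 3-byte form EC 90 97 at offsets 0–2.
U+20BA → 3-byte form E2 82 BA at offsets 3–5.
U+8B54 → 3-byte form E8 AD 94 at offsets 6–8.
Offset 7 falls in char 3's range; it's byte 2 of E8 AD 94 = 0xAD.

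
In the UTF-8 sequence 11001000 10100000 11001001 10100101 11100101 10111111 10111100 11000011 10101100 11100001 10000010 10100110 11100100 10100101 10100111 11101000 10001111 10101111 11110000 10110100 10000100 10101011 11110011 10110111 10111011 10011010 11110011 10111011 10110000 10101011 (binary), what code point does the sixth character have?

Offset 0: leading byte 0xC8 = 11001000 → 2-byte char #1 = C8 A0.
Offset 2: leading byte 0xC9 = 11001001 → 2-byte char #2 = C9 A5.
Offset 4: leading byte 0xE5 = 11100101 → 3-byte char #3 = E5 BF BC.
Offset 7: leading byte 0xC3 = 11000011 → 2-byte char #4 = C3 AC.
Offset 9: leading byte 0xE1 = 11100001 → 3-byte char #5 = E1 82 A6.
Offset 12: leading byte 0xE4 = 11100100 → 3-byte char #6 = E4 A5 A7.
Leading byte 0xE4 = 11100100 matches 1110xxxx → 3-byte sequence.
Byte 1: 0xE4 = 11100100, payload 0100 (4 bits).
Byte 2: 0xA5 = 10100101 (10xxxxxx ✓), payload 100101.
Byte 3: 0xA7 = 10100111 (10xxxxxx ✓), payload 100111.
Concatenate: 0100100101100111 = 0x4967 (16 bits → U+4967).

U+4967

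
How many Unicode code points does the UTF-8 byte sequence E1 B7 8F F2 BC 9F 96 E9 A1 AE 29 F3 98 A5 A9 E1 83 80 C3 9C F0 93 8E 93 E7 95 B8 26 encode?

10

Byte at offset 0: 0xE1 = 11100001 → 3-byte char (#1). Advance 3.
Byte at offset 3: 0xF2 = 11110010 → 4-byte char (#2). Advance 4.
Byte at offset 7: 0xE9 = 11101001 → 3-byte char (#3). Advance 3.
Byte at offset 10: 0x29 = 00101001 → 1-byte char (#4). Advance 1.
Byte at offset 11: 0xF3 = 11110011 → 4-byte char (#5). Advance 4.
Byte at offset 15: 0xE1 = 11100001 → 3-byte char (#6). Advance 3.
Byte at offset 18: 0xC3 = 11000011 → 2-byte char (#7). Advance 2.
Byte at offset 20: 0xF0 = 11110000 → 4-byte char (#8). Advance 4.
Byte at offset 24: 0xE7 = 11100111 → 3-byte char (#9). Advance 3.
Byte at offset 27: 0x26 = 00100110 → 1-byte char (#10). Advance 1.
Reached end at offset 28 after 10 code points.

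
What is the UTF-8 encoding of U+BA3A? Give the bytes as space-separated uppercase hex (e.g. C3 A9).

EB A8 BA

U+BA3A = 0xBA3A = 47674 decimal. In range U+0800–U+FFFF → 3-byte form: 1110xxxx 10xxxxxx 10xxxxxx.
Binary (16 bits): 1011101000111010.
Split 4+6+6: 1011 | 101000 | 111010.
Byte 1: 11101011 = 0xEB.
Byte 2: 10101000 = 0xA8.
Byte 3: 10111010 = 0xBA.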